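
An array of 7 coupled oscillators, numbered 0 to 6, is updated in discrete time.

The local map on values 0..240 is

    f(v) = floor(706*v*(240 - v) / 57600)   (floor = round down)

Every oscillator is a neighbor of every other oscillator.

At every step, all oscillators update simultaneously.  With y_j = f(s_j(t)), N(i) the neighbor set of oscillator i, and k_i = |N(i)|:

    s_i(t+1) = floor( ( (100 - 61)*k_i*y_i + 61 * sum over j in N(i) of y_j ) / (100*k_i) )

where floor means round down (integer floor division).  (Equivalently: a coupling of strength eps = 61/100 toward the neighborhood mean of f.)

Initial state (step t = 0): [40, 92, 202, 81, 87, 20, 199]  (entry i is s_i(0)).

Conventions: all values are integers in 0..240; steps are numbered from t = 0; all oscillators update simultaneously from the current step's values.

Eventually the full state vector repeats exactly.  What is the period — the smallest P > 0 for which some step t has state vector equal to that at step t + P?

Simulating step by step:
t=0: [40, 92, 202, 81, 87, 20, 199]
t=1: [112, 132, 111, 129, 131, 99, 113]
t=2: [174, 174, 174, 174, 174, 173, 174]
t=3: [140, 140, 140, 140, 140, 140, 140]
t=4: [171, 171, 171, 171, 171, 171, 171]
t=5: [144, 144, 144, 144, 144, 144, 144]
t=6: [169, 169, 169, 169, 169, 169, 169]
t=7: [147, 147, 147, 147, 147, 147, 147]
t=8: [167, 167, 167, 167, 167, 167, 167]
t=9: [149, 149, 149, 149, 149, 149, 149]
t=10: [166, 166, 166, 166, 166, 166, 166]
t=11: [150, 150, 150, 150, 150, 150, 150]
t=12: [165, 165, 165, 165, 165, 165, 165]
t=13: [151, 151, 151, 151, 151, 151, 151]
t=14: [164, 164, 164, 164, 164, 164, 164]
t=15: [152, 152, 152, 152, 152, 152, 152]
t=16: [163, 163, 163, 163, 163, 163, 163]
t=17: [153, 153, 153, 153, 153, 153, 153]
t=18: [163, 163, 163, 163, 163, 163, 163]

Answer: 2
Key observation: The state at step 16, [163, 163, 163, 163, 163, 163, 163], reappears at step 18 — and no state repeats earlier — so the cycle the system enters has period 2.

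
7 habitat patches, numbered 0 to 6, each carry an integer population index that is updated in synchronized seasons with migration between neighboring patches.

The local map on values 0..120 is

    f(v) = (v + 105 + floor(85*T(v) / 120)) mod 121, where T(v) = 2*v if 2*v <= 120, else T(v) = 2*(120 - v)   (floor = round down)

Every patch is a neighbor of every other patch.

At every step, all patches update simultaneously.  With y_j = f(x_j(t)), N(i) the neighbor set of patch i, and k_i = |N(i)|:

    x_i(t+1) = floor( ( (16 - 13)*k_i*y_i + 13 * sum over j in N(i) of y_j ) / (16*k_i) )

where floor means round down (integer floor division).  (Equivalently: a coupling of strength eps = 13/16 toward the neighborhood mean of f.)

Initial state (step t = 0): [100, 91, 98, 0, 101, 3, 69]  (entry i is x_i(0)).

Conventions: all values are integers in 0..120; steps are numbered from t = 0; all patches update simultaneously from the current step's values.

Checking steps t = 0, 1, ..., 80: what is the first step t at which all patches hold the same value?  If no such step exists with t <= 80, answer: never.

Simulating step by step:
t=0: [100, 91, 98, 0, 101, 3, 69]  (not all equal)
t=1: [96, 97, 97, 96, 96, 96, 91]  (not all equal)
t=2: [114, 113, 113, 114, 114, 114, 114]  (not all equal)
t=3: [106, 106, 106, 106, 106, 106, 106]  (all equal)

Answer: 3
Key observation: Synchronization is absorbing here: once all patches are equal they stay equal, and step 3 is the first all-equal step.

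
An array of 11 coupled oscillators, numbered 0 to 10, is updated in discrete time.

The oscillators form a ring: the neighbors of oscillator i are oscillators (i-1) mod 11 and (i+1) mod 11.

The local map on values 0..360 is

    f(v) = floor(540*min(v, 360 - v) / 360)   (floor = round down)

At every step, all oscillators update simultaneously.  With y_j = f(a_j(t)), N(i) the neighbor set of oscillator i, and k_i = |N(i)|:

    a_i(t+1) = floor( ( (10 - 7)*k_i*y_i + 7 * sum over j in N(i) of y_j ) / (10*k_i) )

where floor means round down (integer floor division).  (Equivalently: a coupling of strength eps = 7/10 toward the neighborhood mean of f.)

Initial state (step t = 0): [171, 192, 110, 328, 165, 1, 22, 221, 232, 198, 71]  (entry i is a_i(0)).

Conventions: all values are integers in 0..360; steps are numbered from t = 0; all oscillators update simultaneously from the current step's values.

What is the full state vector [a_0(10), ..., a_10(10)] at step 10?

Simulating step by step:
t=0: [171, 192, 110, 328, 165, 1, 22, 221, 232, 198, 71]
t=1: [202, 222, 154, 158, 91, 98, 83, 141, 215, 177, 206]
t=2: [224, 225, 224, 199, 175, 135, 162, 182, 231, 236, 245]
t=3: [192, 203, 216, 235, 233, 237, 237, 232, 216, 183, 188]
t=4: [248, 234, 212, 198, 186, 186, 186, 197, 224, 245, 258]
t=5: [170, 193, 217, 241, 254, 261, 255, 235, 206, 176, 164]
t=6: [250, 239, 214, 183, 161, 155, 164, 191, 227, 246, 255]
t=7: [167, 188, 221, 240, 246, 240, 243, 231, 208, 175, 164]
t=8: [251, 237, 215, 186, 177, 175, 183, 198, 227, 244, 253]
t=9: [169, 188, 220, 247, 262, 264, 256, 235, 205, 177, 165]
t=10: [252, 239, 212, 175, 153, 149, 162, 191, 227, 247, 255]

Answer: [252, 239, 212, 175, 153, 149, 162, 191, 227, 247, 255]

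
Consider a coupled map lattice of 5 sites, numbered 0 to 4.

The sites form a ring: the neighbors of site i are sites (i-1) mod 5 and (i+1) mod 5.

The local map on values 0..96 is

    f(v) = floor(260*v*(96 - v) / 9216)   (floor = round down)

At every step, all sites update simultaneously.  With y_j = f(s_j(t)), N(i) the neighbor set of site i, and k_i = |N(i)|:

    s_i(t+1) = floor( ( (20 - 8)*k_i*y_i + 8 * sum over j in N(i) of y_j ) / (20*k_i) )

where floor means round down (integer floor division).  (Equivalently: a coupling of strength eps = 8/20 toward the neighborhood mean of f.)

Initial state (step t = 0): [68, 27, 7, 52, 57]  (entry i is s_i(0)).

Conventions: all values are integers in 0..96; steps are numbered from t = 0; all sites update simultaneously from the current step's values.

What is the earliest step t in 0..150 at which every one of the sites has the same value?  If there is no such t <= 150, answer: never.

Answer: 5
Key observation: Synchronization is absorbing here: once all sites are equal they stay equal, and step 5 is the first all-equal step.

Derivation:
t=0: [68, 27, 7, 52, 57]  (not all equal)
t=1: [54, 45, 33, 54, 60]  (not all equal)
t=2: [62, 62, 60, 61, 61]  (not all equal)
t=3: [59, 59, 59, 60, 59]  (not all equal)
t=4: [61, 61, 60, 60, 60]  (not all equal)
t=5: [60, 60, 60, 60, 60]  (all equal)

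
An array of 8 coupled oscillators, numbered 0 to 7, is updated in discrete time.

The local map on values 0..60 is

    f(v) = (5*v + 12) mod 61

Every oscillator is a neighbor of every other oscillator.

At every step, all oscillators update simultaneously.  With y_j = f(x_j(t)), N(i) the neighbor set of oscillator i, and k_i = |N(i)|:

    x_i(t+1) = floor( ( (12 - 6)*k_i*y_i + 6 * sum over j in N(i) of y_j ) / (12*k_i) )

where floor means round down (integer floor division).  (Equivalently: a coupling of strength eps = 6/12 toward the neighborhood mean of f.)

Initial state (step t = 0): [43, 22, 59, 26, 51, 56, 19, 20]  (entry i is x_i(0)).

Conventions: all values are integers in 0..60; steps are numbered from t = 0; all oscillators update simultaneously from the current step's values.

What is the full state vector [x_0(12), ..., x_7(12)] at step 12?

Simulating step by step:
t=0: [43, 22, 59, 26, 51, 56, 19, 20]
t=1: [35, 16, 17, 25, 26, 37, 36, 38]
t=2: [12, 23, 26, 17, 19, 16, 14, 18]
t=3: [19, 17, 23, 30, 34, 28, 24, 32]
t=4: [39, 35, 21, 36, 45, 32, 24, 41]
t=5: [27, 18, 41, 21, 40, 38, 21, 31]
t=6: [32, 39, 36, 45, 34, 29, 45, 41]
t=7: [44, 33, 26, 46, 48, 37, 46, 37]
t=8: [40, 43, 28, 45, 23, 25, 45, 25]
t=9: [30, 36, 30, 40, 19, 24, 40, 24]
t=10: [32, 19, 32, 27, 34, 19, 27, 19]
t=11: [46, 44, 46, 35, 50, 44, 35, 44]
t=12: [46, 41, 46, 22, 28, 41, 22, 41]

Answer: [46, 41, 46, 22, 28, 41, 22, 41]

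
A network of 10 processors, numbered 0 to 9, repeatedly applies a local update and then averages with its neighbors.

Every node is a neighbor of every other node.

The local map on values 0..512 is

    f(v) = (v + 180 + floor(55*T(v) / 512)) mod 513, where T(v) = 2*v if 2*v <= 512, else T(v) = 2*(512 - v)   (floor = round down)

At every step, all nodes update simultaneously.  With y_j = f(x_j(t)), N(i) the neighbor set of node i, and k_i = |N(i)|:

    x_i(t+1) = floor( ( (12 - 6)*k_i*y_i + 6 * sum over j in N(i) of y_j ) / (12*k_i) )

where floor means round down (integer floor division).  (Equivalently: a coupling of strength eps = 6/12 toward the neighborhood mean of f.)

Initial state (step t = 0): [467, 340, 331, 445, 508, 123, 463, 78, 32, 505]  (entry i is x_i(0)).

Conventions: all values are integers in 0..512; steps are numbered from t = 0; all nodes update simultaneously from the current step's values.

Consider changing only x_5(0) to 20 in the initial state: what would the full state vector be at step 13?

Simulating step by step:
t=0: [467, 340, 331, 445, 508, 20, 463, 78, 32, 505]
t=1: [148, 104, 101, 141, 162, 175, 147, 206, 182, 162]
t=2: [362, 338, 337, 358, 369, 377, 361, 393, 381, 369]
t=3: [62, 53, 53, 60, 64, 67, 61, 72, 68, 64]
t=4: [255, 250, 250, 253, 256, 257, 254, 260, 258, 256]
t=5: [488, 486, 486, 488, 489, 489, 488, 491, 490, 489]
t=6: [159, 159, 159, 159, 159, 159, 159, 160, 160, 159]
t=7: [373, 373, 373, 373, 373, 373, 373, 373, 373, 373]
t=8: [69, 69, 69, 69, 69, 69, 69, 69, 69, 69]
t=9: [263, 263, 263, 263, 263, 263, 263, 263, 263, 263]
t=10: [496, 496, 496, 496, 496, 496, 496, 496, 496, 496]
t=11: [166, 166, 166, 166, 166, 166, 166, 166, 166, 166]
t=12: [381, 381, 381, 381, 381, 381, 381, 381, 381, 381]
t=13: [76, 76, 76, 76, 76, 76, 76, 76, 76, 76]

Answer: [76, 76, 76, 76, 76, 76, 76, 76, 76, 76]
Key observation: This trace re-runs the system from the modified initial state.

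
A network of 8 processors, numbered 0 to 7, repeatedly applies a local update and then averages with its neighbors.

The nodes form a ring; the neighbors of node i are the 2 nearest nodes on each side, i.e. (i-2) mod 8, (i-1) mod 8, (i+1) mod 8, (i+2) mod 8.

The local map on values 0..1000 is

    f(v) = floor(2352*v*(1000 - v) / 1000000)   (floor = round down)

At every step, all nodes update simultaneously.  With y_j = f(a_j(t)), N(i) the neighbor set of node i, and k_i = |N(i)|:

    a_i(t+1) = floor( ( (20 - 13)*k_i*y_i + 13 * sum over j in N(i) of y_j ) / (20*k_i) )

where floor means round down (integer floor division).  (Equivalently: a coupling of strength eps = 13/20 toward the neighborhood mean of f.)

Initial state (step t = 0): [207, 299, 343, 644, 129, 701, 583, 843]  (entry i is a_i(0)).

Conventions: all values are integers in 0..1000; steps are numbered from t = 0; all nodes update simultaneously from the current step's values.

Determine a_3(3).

Simulating step by step:
t=0: [207, 299, 343, 644, 129, 701, 583, 843]
t=1: [444, 459, 458, 477, 438, 446, 435, 424]
t=2: [579, 581, 582, 583, 580, 579, 578, 578]
t=3: [572, 572, 572, 571, 572, 572, 572, 572]

Answer: a_3(3) = 571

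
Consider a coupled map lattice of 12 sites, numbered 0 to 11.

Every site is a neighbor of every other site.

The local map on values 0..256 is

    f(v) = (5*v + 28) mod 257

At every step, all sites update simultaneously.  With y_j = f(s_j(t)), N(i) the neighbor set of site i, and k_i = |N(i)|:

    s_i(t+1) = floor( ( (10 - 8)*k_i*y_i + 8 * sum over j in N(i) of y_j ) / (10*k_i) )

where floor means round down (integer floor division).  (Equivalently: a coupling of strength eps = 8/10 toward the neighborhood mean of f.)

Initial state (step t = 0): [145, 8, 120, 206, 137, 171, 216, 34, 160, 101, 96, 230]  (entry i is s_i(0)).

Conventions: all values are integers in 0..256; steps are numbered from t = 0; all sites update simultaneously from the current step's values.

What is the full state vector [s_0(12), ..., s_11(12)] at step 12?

Answer: [144, 125, 125, 113, 144, 125, 125, 144, 125, 113, 144, 125]

Derivation:
t=0: [145, 8, 120, 206, 137, 171, 216, 34, 160, 101, 96, 230]
t=1: [140, 118, 124, 114, 135, 124, 120, 135, 117, 112, 142, 129]
t=2: [152, 138, 142, 135, 149, 142, 139, 149, 137, 134, 153, 145]
t=3: [126, 150, 153, 148, 124, 153, 151, 124, 150, 148, 127, 155]
t=4: [103, 86, 87, 117, 102, 87, 86, 102, 86, 117, 104, 89]
t=5: [115, 137, 138, 124, 115, 138, 137, 115, 137, 124, 116, 139]
t=6: [145, 159, 160, 151, 145, 160, 159, 145, 159, 151, 146, 160]
t=7: [125, 102, 102, 96, 125, 102, 102, 125, 102, 96, 126, 102]
t=8: [105, 90, 90, 119, 105, 90, 90, 105, 90, 119, 106, 90]
t=9: [128, 152, 152, 137, 128, 152, 152, 128, 152, 137, 129, 152]
t=10: [101, 83, 83, 106, 101, 83, 83, 101, 83, 106, 101, 83]
t=11: [95, 116, 116, 98, 95, 116, 116, 95, 116, 98, 95, 116]
t=12: [144, 125, 125, 113, 144, 125, 125, 144, 125, 113, 144, 125]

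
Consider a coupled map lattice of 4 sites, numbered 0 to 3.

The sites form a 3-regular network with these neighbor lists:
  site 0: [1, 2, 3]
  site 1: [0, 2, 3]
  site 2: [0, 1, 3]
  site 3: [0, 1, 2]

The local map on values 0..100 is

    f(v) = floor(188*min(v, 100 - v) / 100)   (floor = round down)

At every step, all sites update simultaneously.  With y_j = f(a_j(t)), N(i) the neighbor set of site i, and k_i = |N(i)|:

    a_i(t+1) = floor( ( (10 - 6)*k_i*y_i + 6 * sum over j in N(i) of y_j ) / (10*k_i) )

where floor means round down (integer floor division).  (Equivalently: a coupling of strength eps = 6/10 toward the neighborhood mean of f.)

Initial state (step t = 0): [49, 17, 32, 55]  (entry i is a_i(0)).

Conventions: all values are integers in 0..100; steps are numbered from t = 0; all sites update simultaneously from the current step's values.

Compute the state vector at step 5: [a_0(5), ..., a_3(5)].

Simulating step by step:
t=0: [49, 17, 32, 55]
t=1: [71, 59, 65, 70]
t=2: [61, 65, 63, 61]
t=3: [70, 69, 69, 70]
t=4: [56, 57, 57, 56]
t=5: [81, 80, 80, 81]

Answer: [81, 80, 80, 81]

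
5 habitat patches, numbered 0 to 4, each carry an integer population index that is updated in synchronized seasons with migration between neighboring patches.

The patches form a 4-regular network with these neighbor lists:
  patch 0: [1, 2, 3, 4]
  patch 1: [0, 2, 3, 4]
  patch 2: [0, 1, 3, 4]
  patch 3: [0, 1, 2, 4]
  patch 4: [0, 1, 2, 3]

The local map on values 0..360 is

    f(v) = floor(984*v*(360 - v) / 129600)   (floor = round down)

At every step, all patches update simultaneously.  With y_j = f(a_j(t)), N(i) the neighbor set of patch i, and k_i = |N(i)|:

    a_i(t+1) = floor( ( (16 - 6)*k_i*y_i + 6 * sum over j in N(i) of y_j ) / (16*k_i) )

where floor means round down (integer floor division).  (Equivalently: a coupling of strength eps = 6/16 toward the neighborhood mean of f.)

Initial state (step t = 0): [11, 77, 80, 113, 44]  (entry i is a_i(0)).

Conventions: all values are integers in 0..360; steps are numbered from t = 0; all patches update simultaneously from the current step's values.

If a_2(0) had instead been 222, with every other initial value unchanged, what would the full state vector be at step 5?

Answer: [229, 228, 228, 228, 228]
Key observation: This trace re-runs the system from the modified initial state.

Derivation:
t=0: [11, 77, 222, 113, 44]
t=1: [84, 157, 192, 181, 125]
t=2: [199, 233, 235, 236, 224]
t=3: [236, 226, 225, 225, 229]
t=4: [224, 228, 228, 228, 227]
t=5: [229, 228, 228, 228, 228]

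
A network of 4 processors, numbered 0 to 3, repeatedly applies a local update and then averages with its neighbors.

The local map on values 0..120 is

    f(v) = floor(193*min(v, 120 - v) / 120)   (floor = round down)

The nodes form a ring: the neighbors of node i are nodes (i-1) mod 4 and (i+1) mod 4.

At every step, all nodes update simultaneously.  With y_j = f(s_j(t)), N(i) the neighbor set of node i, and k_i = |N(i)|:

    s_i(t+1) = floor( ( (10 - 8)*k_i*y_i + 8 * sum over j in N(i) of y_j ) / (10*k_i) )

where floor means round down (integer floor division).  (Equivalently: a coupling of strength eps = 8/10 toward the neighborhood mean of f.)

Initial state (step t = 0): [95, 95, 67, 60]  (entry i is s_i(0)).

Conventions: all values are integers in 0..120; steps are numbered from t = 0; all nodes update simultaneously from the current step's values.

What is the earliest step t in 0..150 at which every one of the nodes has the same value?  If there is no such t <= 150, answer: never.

Simulating step by step:
t=0: [95, 95, 67, 60]  (not all equal)
t=1: [62, 58, 71, 69]  (not all equal)
t=2: [88, 87, 85, 84]  (not all equal)
t=3: [54, 53, 55, 54]  (not all equal)
t=4: [85, 86, 86, 86]  (not all equal)
t=5: [54, 54, 54, 54]  (all equal)

Answer: 5
Key observation: Synchronization is absorbing here: once all nodes are equal they stay equal, and step 5 is the first all-equal step.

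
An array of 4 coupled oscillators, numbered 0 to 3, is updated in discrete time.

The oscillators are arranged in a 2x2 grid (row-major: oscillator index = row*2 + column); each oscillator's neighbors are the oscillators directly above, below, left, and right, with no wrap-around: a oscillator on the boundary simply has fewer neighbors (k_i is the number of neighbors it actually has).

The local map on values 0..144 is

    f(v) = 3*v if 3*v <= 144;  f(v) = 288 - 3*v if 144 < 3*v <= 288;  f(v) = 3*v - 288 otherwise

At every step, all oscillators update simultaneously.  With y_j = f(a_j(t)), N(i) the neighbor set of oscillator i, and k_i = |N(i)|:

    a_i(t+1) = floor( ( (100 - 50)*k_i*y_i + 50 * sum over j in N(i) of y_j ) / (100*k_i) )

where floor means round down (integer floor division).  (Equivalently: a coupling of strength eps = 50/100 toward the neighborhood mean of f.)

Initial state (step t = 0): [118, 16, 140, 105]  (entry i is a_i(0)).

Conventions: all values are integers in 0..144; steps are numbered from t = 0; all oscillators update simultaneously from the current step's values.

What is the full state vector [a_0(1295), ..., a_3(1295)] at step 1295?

Answer: [76, 85, 76, 85]
Key observation: The state at step 13, [126, 120, 126, 120], reappears at step 19: the system is in a cycle of period 6 from step 13 on.  Therefore the state at step 1295 equals the state at step 13 + ((1295 - 13) mod 6) = 17, which is [76, 85, 76, 85].

Derivation:
t=0: [118, 16, 140, 105]
t=1: [78, 47, 89, 58]
t=2: [67, 112, 52, 97]
t=3: [88, 46, 88, 46]
t=4: [52, 109, 52, 109]
t=5: [108, 62, 108, 62]
t=6: [52, 85, 52, 85]
t=7: [107, 57, 107, 57]
t=8: [54, 96, 54, 96]
t=9: [94, 31, 94, 31]
t=10: [27, 71, 27, 71]
t=11: [79, 76, 79, 76]
t=12: [53, 57, 53, 57]
t=13: [126, 120, 126, 120]
t=14: [85, 76, 85, 76]
t=15: [39, 53, 39, 53]
t=16: [120, 126, 120, 126]
t=17: [76, 85, 76, 85]
t=18: [53, 39, 53, 39]
t=19: [126, 120, 126, 120]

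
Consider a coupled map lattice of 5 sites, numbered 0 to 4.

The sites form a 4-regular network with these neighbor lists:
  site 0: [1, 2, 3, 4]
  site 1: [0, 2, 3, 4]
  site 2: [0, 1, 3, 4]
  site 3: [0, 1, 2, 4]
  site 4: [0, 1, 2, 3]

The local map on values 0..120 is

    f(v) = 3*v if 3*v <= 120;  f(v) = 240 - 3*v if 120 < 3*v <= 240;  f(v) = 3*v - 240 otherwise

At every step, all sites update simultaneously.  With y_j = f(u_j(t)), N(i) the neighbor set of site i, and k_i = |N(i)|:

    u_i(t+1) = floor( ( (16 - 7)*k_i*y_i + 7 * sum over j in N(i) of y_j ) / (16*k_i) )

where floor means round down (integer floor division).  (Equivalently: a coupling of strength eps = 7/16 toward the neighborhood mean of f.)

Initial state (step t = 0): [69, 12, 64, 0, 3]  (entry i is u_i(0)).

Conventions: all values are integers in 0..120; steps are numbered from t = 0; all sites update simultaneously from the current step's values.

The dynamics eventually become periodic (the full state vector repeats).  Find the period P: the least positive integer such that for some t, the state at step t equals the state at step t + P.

Simulating step by step:
t=0: [69, 12, 64, 0, 3]
t=1: [28, 30, 35, 13, 17]
t=2: [78, 81, 87, 58, 63]
t=3: [18, 17, 25, 45, 39]
t=4: [68, 67, 77, 91, 96]
t=5: [34, 35, 22, 33, 39]
t=6: [99, 101, 83, 98, 106]
t=7: [54, 57, 32, 53, 63]
t=8: [76, 72, 84, 77, 64]
t=9: [16, 22, 16, 15, 33]
t=10: [55, 63, 55, 53, 78]
t=11: [65, 54, 65, 68, 34]
t=12: [53, 68, 53, 49, 79]
t=13: [68, 48, 68, 74, 33]
t=14: [47, 74, 47, 39, 76]
t=15: [82, 45, 82, 90, 43]
t=16: [30, 75, 30, 41, 78]
t=17: [75, 41, 75, 87, 37]
t=18: [37, 83, 37, 40, 80]
t=19: [88, 42, 88, 92, 38]
t=20: [45, 85, 45, 50, 85]
t=21: [83, 42, 83, 76, 42]
t=22: [32, 79, 32, 33, 79]
t=23: [75, 33, 75, 77, 33]
t=24: [32, 70, 32, 30, 70]
t=25: [80, 51, 80, 78, 51]
t=26: [19, 59, 19, 22, 59]
t=27: [59, 62, 59, 63, 62]
t=28: [59, 55, 59, 54, 55]
t=29: [67, 72, 67, 74, 72]
t=30: [33, 26, 33, 23, 26]
t=31: [91, 81, 91, 77, 81]
t=32: [23, 10, 23, 12, 10]
t=33: [56, 39, 56, 41, 39]
t=34: [86, 107, 86, 107, 107]
t=35: [38, 67, 38, 67, 67]
t=36: [89, 55, 89, 55, 55]
t=37: [42, 64, 42, 64, 64]
t=38: [92, 62, 92, 62, 62]
t=39: [41, 50, 41, 50, 50]
t=40: [108, 95, 108, 95, 95]
t=41: [71, 53, 71, 53, 53]
t=42: [44, 69, 44, 69, 69]
t=43: [83, 49, 83, 49, 49]
t=44: [36, 74, 36, 74, 74]
t=45: [78, 37, 78, 37, 37]
t=46: [40, 88, 40, 88, 88]
t=47: [88, 45, 88, 45, 45]
t=48: [50, 87, 50, 87, 87]
t=49: [67, 36, 67, 36, 36]
t=50: [61, 92, 61, 92, 92]
t=51: [50, 40, 50, 40, 40]
t=52: [99, 113, 99, 113, 113]
t=53: [70, 89, 70, 89, 89]
t=54: [29, 27, 29, 27, 27]
t=55: [85, 82, 85, 82, 82]
t=56: [12, 7, 12, 7, 7]
t=57: [31, 24, 31, 24, 24]
t=58: [86, 76, 86, 76, 76]
t=59: [16, 13, 16, 13, 13]
t=60: [45, 40, 45, 40, 40]
t=61: [109, 116, 109, 116, 116]
t=62: [93, 103, 93, 103, 103]
t=63: [48, 62, 48, 62, 62]
t=64: [82, 63, 82, 63, 63]
t=65: [20, 41, 20, 41, 41]
t=66: [78, 104, 78, 104, 104]
t=67: [27, 57, 27, 57, 57]
t=68: [77, 71, 77, 71, 71]
t=69: [14, 23, 14, 23, 23]
t=70: [50, 63, 50, 63, 63]
t=71: [77, 59, 77, 59, 59]
t=72: [26, 51, 26, 51, 51]
t=73: [80, 85, 80, 85, 85]
t=74: [4, 11, 4, 11, 11]
t=75: [18, 28, 18, 28, 28]
t=76: [63, 77, 63, 77, 77]
t=77: [37, 18, 37, 18, 18]
t=78: [92, 66, 92, 66, 66]
t=79: [37, 40, 37, 40, 40]
t=80: [113, 118, 113, 118, 118]
t=81: [103, 110, 103, 110, 110]
t=82: [75, 85, 75, 85, 85]
t=83: [15, 15, 15, 15, 15]
t=84: [45, 45, 45, 45, 45]
t=85: [105, 105, 105, 105, 105]
t=86: [75, 75, 75, 75, 75]
t=87: [15, 15, 15, 15, 15]

Answer: 4
Key observation: The state at step 83, [15, 15, 15, 15, 15], reappears at step 87 — and no state repeats earlier — so the cycle the system enters has period 4.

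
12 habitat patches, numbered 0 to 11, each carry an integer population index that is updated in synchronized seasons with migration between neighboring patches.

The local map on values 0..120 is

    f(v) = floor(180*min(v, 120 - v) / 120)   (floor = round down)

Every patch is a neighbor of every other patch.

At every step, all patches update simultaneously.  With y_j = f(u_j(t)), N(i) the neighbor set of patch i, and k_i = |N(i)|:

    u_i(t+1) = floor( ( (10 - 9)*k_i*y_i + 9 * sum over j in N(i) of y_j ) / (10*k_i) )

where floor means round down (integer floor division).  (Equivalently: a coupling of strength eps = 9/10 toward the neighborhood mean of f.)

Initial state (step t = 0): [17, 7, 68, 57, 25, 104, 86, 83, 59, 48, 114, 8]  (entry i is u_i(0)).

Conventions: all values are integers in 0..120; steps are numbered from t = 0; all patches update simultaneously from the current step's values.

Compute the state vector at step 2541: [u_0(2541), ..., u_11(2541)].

Answer: [72, 72, 72, 72, 72, 72, 72, 72, 72, 72, 72, 72]
Key observation: The state at step 7, [72, 72, 72, 72, 72, 72, 72, 72, 72, 72, 72, 72], reappears at step 8: the system is in a cycle of period 1 from step 7 on.  Therefore the state at step 2541 equals the state at step 7 + ((2541 - 7) mod 1) = 7, which is [72, 72, 72, 72, 72, 72, 72, 72, 72, 72, 72, 72].

Derivation:
t=0: [17, 7, 68, 57, 25, 104, 86, 83, 59, 48, 114, 8]
t=1: [45, 44, 46, 46, 45, 45, 45, 45, 46, 45, 44, 44]
t=2: [67, 67, 67, 67, 67, 67, 67, 67, 67, 67, 67, 67]
t=3: [79, 79, 79, 79, 79, 79, 79, 79, 79, 79, 79, 79]
t=4: [61, 61, 61, 61, 61, 61, 61, 61, 61, 61, 61, 61]
t=5: [88, 88, 88, 88, 88, 88, 88, 88, 88, 88, 88, 88]
t=6: [48, 48, 48, 48, 48, 48, 48, 48, 48, 48, 48, 48]
t=7: [72, 72, 72, 72, 72, 72, 72, 72, 72, 72, 72, 72]
t=8: [72, 72, 72, 72, 72, 72, 72, 72, 72, 72, 72, 72]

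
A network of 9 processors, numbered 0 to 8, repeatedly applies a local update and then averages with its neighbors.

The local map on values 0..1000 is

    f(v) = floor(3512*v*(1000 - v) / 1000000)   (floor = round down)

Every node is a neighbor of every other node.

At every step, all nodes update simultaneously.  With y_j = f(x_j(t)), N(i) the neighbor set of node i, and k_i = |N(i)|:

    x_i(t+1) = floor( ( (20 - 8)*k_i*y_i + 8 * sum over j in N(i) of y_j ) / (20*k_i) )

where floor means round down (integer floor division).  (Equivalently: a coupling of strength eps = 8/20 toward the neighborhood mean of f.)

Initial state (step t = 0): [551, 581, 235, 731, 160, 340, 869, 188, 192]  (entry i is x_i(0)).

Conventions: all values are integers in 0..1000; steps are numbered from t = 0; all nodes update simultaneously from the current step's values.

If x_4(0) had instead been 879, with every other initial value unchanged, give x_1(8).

Answer: x_1(8) = 837
Key observation: This trace re-runs the system from the modified initial state.

Derivation:
t=0: [551, 581, 235, 731, 879, 340, 869, 188, 192]
t=1: [761, 753, 631, 663, 489, 717, 503, 578, 583]
t=2: [704, 712, 802, 784, 835, 744, 835, 824, 822]
t=3: [664, 658, 569, 589, 528, 630, 528, 542, 545]
t=4: [810, 814, 853, 847, 860, 829, 860, 858, 858]
t=5: [505, 500, 450, 458, 440, 481, 440, 442, 442]
t=6: [874, 874, 869, 870, 867, 873, 867, 867, 867]
t=7: [390, 390, 398, 397, 400, 392, 400, 400, 400]
t=8: [837, 837, 840, 839, 840, 838, 840, 840, 840]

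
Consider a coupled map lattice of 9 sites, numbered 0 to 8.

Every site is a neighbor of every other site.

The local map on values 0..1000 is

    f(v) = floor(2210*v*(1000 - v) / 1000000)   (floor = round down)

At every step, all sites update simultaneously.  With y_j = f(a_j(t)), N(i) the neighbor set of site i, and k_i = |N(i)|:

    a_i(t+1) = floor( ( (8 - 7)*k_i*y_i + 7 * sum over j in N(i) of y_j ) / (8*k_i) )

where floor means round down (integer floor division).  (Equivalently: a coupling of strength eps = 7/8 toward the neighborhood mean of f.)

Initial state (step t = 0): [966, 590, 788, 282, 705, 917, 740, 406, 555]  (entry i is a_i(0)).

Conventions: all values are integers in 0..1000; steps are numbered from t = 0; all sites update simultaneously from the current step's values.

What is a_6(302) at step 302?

Simulating step by step:
t=0: [966, 590, 788, 282, 705, 917, 740, 406, 555]
t=1: [389, 396, 394, 395, 395, 391, 395, 396, 396]
t=2: [527, 527, 527, 527, 527, 527, 527, 527, 527]
t=3: [550, 550, 550, 550, 550, 550, 550, 550, 550]
t=4: [546, 546, 546, 546, 546, 546, 546, 546, 546]
t=5: [547, 547, 547, 547, 547, 547, 547, 547, 547]
t=6: [547, 547, 547, 547, 547, 547, 547, 547, 547]

Answer: a_6(302) = 547
Key observation: The state at step 5, [547, 547, 547, 547, 547, 547, 547, 547, 547], reappears at step 6: the system is in a cycle of period 1 from step 5 on.  Therefore the state at step 302 equals the state at step 5 + ((302 - 5) mod 1) = 5, which is [547, 547, 547, 547, 547, 547, 547, 547, 547].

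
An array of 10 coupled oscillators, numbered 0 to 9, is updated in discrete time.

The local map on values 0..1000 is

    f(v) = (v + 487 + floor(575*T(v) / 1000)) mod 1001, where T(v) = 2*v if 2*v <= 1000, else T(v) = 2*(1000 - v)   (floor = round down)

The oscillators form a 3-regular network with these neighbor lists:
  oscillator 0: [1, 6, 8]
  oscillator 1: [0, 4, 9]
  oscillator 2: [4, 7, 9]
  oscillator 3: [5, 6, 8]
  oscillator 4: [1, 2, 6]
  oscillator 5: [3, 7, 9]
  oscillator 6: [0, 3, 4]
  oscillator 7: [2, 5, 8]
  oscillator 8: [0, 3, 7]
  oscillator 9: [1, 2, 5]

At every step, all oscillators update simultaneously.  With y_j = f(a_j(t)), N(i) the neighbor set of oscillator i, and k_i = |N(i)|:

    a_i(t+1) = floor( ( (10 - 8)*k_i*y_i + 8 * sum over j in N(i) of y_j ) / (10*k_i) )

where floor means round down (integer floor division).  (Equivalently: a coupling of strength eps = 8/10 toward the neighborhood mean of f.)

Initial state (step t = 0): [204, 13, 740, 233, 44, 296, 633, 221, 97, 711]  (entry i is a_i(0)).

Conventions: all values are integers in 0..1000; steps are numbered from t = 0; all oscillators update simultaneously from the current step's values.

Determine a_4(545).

Answer: a_4(545) = 553
Key observation: The state at step 5, [553, 553, 553, 553, 553, 553, 553, 553, 553, 553], reappears at step 6: the system is in a cycle of period 1 from step 5 on.  Therefore the state at step 545 equals the state at step 5 + ((545 - 5) mod 1) = 5, which is [553, 553, 553, 553, 553, 553, 553, 553, 553, 553].

Derivation:
t=0: [204, 13, 740, 233, 44, 296, 633, 221, 97, 711]
t=1: [651, 645, 657, 559, 537, 685, 773, 550, 905, 415]
t=2: [523, 500, 503, 524, 536, 502, 542, 529, 538, 504]
t=3: [556, 558, 557, 556, 557, 558, 555, 557, 556, 560]
t=4: [552, 552, 552, 552, 552, 552, 552, 552, 552, 552]
t=5: [553, 553, 553, 553, 553, 553, 553, 553, 553, 553]
t=6: [553, 553, 553, 553, 553, 553, 553, 553, 553, 553]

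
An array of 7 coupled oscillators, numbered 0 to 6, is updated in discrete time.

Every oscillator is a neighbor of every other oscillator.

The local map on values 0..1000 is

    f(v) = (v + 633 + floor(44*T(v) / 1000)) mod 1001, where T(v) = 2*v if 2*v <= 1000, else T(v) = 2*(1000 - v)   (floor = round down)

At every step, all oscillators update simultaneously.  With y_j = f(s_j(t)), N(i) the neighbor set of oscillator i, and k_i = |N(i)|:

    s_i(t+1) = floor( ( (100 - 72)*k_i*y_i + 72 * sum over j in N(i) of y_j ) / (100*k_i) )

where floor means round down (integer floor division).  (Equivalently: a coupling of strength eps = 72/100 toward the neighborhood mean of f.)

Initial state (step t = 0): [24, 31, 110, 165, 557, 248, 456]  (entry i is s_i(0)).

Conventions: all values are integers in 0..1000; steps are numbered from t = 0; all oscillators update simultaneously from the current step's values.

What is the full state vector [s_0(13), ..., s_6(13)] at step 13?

Simulating step by step:
t=0: [24, 31, 110, 165, 557, 248, 456]
t=1: [602, 604, 617, 627, 533, 641, 518]
t=2: [260, 260, 262, 264, 250, 266, 248]
t=3: [914, 914, 914, 914, 912, 915, 911]
t=4: [552, 552, 552, 552, 552, 552, 552]
t=5: [223, 223, 223, 223, 223, 223, 223]
t=6: [875, 875, 875, 875, 875, 875, 875]
t=7: [518, 518, 518, 518, 518, 518, 518]
t=8: [192, 192, 192, 192, 192, 192, 192]
t=9: [841, 841, 841, 841, 841, 841, 841]
t=10: [486, 486, 486, 486, 486, 486, 486]
t=11: [160, 160, 160, 160, 160, 160, 160]
t=12: [807, 807, 807, 807, 807, 807, 807]
t=13: [455, 455, 455, 455, 455, 455, 455]

Answer: [455, 455, 455, 455, 455, 455, 455]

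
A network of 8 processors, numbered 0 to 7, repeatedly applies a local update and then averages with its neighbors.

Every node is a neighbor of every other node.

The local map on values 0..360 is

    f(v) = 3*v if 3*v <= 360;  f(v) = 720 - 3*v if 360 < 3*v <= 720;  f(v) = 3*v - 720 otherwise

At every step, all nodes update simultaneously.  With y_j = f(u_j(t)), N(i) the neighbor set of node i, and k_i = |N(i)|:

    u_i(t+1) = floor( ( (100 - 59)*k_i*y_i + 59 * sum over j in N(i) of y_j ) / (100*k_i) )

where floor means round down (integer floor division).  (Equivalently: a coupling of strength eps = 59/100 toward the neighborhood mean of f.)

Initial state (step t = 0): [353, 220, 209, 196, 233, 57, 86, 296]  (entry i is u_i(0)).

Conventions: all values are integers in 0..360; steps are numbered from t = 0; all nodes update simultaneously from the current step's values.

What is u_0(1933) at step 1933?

Simulating step by step:
t=0: [353, 220, 209, 196, 233, 57, 86, 296]
t=1: [215, 124, 134, 147, 111, 160, 188, 159]
t=2: [192, 281, 271, 258, 276, 246, 218, 247]
t=3: [99, 92, 83, 70, 88, 58, 74, 59]
t=4: [254, 247, 238, 225, 243, 214, 229, 215]
t=5: [39, 32, 27, 40, 28, 51, 36, 50]
t=6: [114, 107, 102, 115, 103, 126, 111, 125]
t=7: [334, 327, 322, 335, 323, 334, 331, 335]
t=8: [274, 267, 262, 275, 263, 274, 271, 275]
t=9: [94, 87, 82, 95, 83, 94, 91, 95]
t=10: [274, 267, 262, 275, 263, 274, 271, 275]

Answer: u_0(1933) = 94
Key observation: The state at step 8, [274, 267, 262, 275, 263, 274, 271, 275], reappears at step 10: the system is in a cycle of period 2 from step 8 on.  Therefore the state at step 1933 equals the state at step 8 + ((1933 - 8) mod 2) = 9, which is [94, 87, 82, 95, 83, 94, 91, 95].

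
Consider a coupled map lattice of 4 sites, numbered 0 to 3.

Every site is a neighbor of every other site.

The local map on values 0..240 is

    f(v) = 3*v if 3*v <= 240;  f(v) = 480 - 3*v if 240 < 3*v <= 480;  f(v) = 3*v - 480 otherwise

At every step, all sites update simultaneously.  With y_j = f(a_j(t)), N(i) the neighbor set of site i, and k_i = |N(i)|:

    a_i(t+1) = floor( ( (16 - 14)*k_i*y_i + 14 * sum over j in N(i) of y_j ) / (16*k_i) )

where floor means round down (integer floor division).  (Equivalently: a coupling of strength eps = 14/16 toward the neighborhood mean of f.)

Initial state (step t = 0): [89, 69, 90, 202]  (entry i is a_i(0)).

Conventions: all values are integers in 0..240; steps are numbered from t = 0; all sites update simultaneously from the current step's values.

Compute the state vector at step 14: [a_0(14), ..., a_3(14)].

Answer: [99, 99, 99, 99]

Derivation:
t=0: [89, 69, 90, 202]
t=1: [185, 186, 185, 199]
t=2: [88, 87, 88, 81]
t=3: [223, 222, 223, 219]
t=4: [184, 185, 184, 186]
t=5: [74, 74, 74, 73]
t=6: [221, 221, 221, 221]
t=7: [183, 183, 183, 183]
t=8: [69, 69, 69, 69]
t=9: [207, 207, 207, 207]
t=10: [141, 141, 141, 141]
t=11: [57, 57, 57, 57]
t=12: [171, 171, 171, 171]
t=13: [33, 33, 33, 33]
t=14: [99, 99, 99, 99]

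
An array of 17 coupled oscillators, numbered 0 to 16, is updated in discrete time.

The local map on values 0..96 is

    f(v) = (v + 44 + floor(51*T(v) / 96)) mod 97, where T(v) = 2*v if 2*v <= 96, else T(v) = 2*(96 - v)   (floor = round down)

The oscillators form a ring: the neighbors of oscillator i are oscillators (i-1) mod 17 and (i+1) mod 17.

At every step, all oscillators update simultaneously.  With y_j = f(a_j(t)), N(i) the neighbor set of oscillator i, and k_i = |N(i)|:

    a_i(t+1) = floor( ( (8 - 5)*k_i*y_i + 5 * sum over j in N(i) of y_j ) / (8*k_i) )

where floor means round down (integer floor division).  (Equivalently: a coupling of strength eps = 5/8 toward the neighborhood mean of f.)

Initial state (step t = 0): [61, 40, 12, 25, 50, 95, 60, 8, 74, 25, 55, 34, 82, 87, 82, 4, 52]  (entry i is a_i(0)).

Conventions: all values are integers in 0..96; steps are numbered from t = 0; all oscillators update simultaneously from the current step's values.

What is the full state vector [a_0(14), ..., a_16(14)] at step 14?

Answer: [43, 43, 43, 43, 43, 44, 39, 35, 33, 31, 30, 27, 26, 44, 53, 57, 41]

Derivation:
t=0: [61, 40, 12, 25, 50, 95, 60, 8, 74, 25, 55, 34, 82, 87, 82, 4, 52]
t=1: [40, 46, 64, 70, 60, 44, 49, 50, 64, 63, 51, 33, 34, 43, 45, 47, 47]
t=2: [37, 38, 43, 44, 42, 42, 42, 45, 45, 45, 35, 25, 22, 30, 39, 41, 38]
t=3: [24, 27, 32, 35, 34, 33, 34, 37, 39, 32, 49, 69, 65, 39, 22, 27, 26]
t=4: [35, 33, 11, 16, 17, 16, 18, 22, 21, 27, 34, 44, 38, 51, 42, 28, 29]
t=5: [13, 32, 53, 74, 77, 78, 82, 85, 61, 33, 18, 27, 35, 35, 27, 13, 9]
t=6: [49, 40, 34, 44, 44, 43, 43, 43, 35, 45, 35, 32, 13, 13, 28, 46, 67]
t=7: [39, 30, 27, 30, 36, 35, 35, 30, 30, 26, 23, 32, 52, 49, 36, 30, 43]
t=8: [23, 12, 5, 10, 16, 19, 15, 11, 5, 30, 38, 47, 35, 37, 24, 20, 24]
t=9: [84, 70, 61, 64, 74, 78, 74, 64, 43, 27, 25, 29, 27, 43, 68, 90, 89]
t=10: [43, 44, 44, 44, 44, 44, 44, 41, 27, 41, 38, 32, 13, 27, 40, 43, 43]
t=11: [35, 36, 37, 37, 37, 37, 35, 23, 20, 20, 23, 34, 30, 31, 22, 33, 35]
t=12: [19, 21, 22, 23, 23, 21, 42, 66, 86, 86, 66, 37, 11, 34, 41, 39, 17]
t=13: [83, 86, 89, 90, 89, 71, 53, 40, 43, 43, 37, 43, 37, 36, 25, 44, 64]
t=14: [43, 43, 43, 43, 43, 44, 39, 35, 33, 31, 30, 27, 26, 44, 53, 57, 41]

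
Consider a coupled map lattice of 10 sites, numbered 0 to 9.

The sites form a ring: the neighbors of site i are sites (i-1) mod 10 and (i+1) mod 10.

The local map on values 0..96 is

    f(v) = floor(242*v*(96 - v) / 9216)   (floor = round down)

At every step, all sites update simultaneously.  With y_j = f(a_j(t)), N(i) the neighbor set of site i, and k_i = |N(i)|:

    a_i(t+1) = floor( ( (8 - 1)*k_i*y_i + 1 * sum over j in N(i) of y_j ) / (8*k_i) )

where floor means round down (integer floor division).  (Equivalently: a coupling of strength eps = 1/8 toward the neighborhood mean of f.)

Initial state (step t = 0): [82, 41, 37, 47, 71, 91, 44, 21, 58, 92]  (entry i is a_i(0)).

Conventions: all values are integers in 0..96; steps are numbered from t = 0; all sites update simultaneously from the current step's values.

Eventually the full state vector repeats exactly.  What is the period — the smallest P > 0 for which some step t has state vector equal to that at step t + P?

Simulating step by step:
t=0: [82, 41, 37, 47, 71, 91, 44, 21, 58, 92]
t=1: [30, 57, 57, 58, 44, 16, 55, 43, 53, 13]
t=2: [50, 57, 57, 57, 58, 36, 57, 59, 57, 31]
t=3: [59, 58, 58, 57, 57, 56, 57, 57, 57, 52]
t=4: [57, 57, 57, 57, 58, 58, 58, 58, 58, 59]
t=5: [57, 58, 58, 57, 57, 57, 57, 57, 57, 57]
t=6: [57, 57, 57, 57, 58, 58, 58, 58, 58, 58]
t=7: [57, 58, 58, 57, 57, 57, 57, 57, 57, 57]

Answer: 2
Key observation: The state at step 5, [57, 58, 58, 57, 57, 57, 57, 57, 57, 57], reappears at step 7 — and no state repeats earlier — so the cycle the system enters has period 2.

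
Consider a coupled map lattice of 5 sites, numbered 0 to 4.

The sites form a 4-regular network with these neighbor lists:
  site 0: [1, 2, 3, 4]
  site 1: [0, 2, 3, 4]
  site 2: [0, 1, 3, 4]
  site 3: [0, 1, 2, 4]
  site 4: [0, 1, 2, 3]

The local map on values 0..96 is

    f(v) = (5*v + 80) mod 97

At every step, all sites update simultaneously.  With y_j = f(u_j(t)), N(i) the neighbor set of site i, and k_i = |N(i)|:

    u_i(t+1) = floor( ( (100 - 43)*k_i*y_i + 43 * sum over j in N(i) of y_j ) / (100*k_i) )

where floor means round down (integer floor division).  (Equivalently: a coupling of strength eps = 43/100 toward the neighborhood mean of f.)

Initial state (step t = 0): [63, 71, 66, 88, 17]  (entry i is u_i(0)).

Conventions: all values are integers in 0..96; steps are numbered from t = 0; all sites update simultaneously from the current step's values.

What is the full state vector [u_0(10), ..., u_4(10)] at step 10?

Simulating step by step:
t=0: [63, 71, 66, 88, 17]
t=1: [22, 40, 29, 35, 50]
t=2: [76, 73, 47, 61, 51]
t=3: [64, 57, 42, 74, 51]
t=4: [36, 65, 75, 59, 51]
t=5: [60, 37, 60, 68, 50]
t=6: [75, 67, 75, 49, 52]
t=7: [57, 38, 57, 41, 48]
t=8: [71, 72, 71, 79, 50]
t=9: [50, 53, 50, 69, 47]
t=10: [38, 45, 38, 37, 31]

Answer: [38, 45, 38, 37, 31]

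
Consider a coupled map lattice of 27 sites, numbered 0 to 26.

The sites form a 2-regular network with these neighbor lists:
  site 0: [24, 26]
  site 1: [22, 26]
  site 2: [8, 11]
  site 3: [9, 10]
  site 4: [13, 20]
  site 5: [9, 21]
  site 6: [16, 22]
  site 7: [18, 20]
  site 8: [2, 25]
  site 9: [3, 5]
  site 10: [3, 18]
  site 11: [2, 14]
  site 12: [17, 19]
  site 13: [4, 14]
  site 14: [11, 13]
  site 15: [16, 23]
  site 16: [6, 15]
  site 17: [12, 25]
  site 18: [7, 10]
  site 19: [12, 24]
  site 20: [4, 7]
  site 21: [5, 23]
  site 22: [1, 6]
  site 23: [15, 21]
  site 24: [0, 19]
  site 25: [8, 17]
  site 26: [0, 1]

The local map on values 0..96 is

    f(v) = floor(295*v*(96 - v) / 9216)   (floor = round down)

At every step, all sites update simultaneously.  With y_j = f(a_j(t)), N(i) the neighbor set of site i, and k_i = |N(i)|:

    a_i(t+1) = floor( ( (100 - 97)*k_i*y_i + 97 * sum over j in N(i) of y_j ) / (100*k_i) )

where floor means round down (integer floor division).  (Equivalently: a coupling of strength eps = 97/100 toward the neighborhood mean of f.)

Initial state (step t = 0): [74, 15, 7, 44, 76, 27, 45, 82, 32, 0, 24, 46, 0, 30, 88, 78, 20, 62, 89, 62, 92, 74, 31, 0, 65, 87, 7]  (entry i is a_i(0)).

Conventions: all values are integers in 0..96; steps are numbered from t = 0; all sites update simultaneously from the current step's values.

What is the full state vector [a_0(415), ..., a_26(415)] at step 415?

Answer: [59, 57, 66, 64, 65, 63, 58, 64, 66, 64, 64, 66, 64, 65, 66, 60, 59, 65, 64, 63, 64, 63, 57, 61, 61, 65, 57]
Key observation: The state at step 17, [59, 57, 66, 64, 65, 63, 58, 64, 66, 64, 64, 66, 64, 65, 66, 60, 59, 65, 64, 63, 64, 63, 57, 61, 61, 65, 57], reappears at step 19: the system is in a cycle of period 2 from step 17 on.  Therefore the state at step 415 equals the state at step 17 + ((415 - 17) mod 2) = 17, which is [59, 57, 66, 64, 65, 63, 58, 64, 66, 64, 64, 66, 64, 65, 66, 60, 59, 65, 64, 63, 64, 63, 57, 61, 61, 65, 57].

Derivation:
t=0: [74, 15, 7, 44, 76, 27, 45, 82, 32, 0, 24, 46, 0, 30, 88, 78, 20, 62, 89, 62, 92, 74, 31, 0, 65, 87, 7]
t=1: [41, 41, 67, 28, 37, 26, 56, 15, 23, 64, 46, 22, 64, 35, 66, 24, 58, 14, 44, 33, 41, 30, 55, 46, 59, 64, 44]
t=2: [71, 72, 52, 68, 69, 63, 71, 71, 63, 59, 66, 62, 51, 66, 60, 71, 63, 64, 56, 66, 54, 65, 71, 59, 69, 45, 72]
t=3: [56, 55, 66, 65, 67, 66, 60, 71, 72, 63, 65, 70, 64, 63, 65, 67, 56, 72, 59, 65, 57, 67, 55, 60, 59, 65, 55]
t=4: [70, 72, 56, 64, 68, 63, 71, 69, 63, 63, 66, 63, 59, 63, 62, 69, 65, 64, 60, 66, 59, 65, 70, 62, 67, 55, 71]
t=5: [58, 56, 66, 64, 67, 65, 60, 68, 71, 65, 66, 68, 64, 63, 66, 65, 57, 70, 61, 65, 59, 66, 55, 61, 60, 65, 56]
t=6: [70, 71, 58, 63, 67, 63, 71, 68, 63, 64, 66, 62, 61, 62, 63, 69, 66, 64, 61, 66, 61, 65, 70, 63, 67, 57, 70]
t=7: [59, 57, 66, 64, 67, 64, 60, 67, 70, 65, 66, 67, 64, 64, 66, 64, 57, 69, 61, 64, 61, 65, 56, 61, 60, 65, 57]
t=8: [69, 71, 60, 63, 66, 64, 70, 67, 63, 64, 66, 62, 62, 62, 63, 69, 67, 64, 62, 66, 62, 66, 70, 64, 67, 58, 70]
t=9: [59, 57, 66, 64, 66, 64, 59, 66, 69, 65, 66, 67, 64, 64, 66, 63, 58, 68, 62, 64, 62, 64, 57, 61, 61, 65, 57]
t=10: [69, 71, 60, 63, 65, 64, 70, 66, 63, 64, 65, 62, 62, 63, 63, 68, 67, 64, 63, 66, 63, 66, 70, 65, 67, 59, 70]
t=11: [59, 57, 66, 64, 65, 64, 59, 65, 68, 65, 65, 67, 64, 65, 66, 62, 59, 67, 63, 64, 63, 64, 57, 61, 61, 65, 57]
t=12: [69, 71, 61, 64, 64, 64, 69, 65, 63, 64, 65, 62, 63, 63, 63, 68, 68, 64, 64, 66, 64, 66, 70, 66, 67, 61, 70]
t=13: [59, 57, 66, 64, 65, 64, 59, 64, 67, 65, 64, 67, 64, 65, 66, 61, 59, 66, 64, 63, 64, 63, 57, 61, 61, 65, 57]
t=14: [69, 71, 62, 64, 64, 65, 69, 65, 63, 64, 65, 62, 64, 63, 63, 68, 68, 64, 65, 66, 64, 66, 70, 67, 67, 62, 70]
t=15: [59, 57, 66, 64, 65, 64, 59, 64, 66, 64, 64, 66, 64, 65, 66, 60, 59, 65, 64, 63, 64, 63, 57, 61, 61, 65, 57]
t=16: [69, 71, 63, 65, 64, 65, 69, 65, 63, 65, 65, 63, 65, 63, 63, 68, 69, 64, 65, 66, 64, 66, 70, 67, 67, 63, 70]
t=17: [59, 57, 66, 64, 65, 63, 58, 64, 66, 64, 64, 66, 64, 65, 66, 60, 59, 65, 64, 63, 64, 63, 57, 61, 61, 65, 57]
t=18: [69, 71, 63, 65, 64, 65, 70, 65, 63, 65, 65, 63, 65, 63, 63, 68, 69, 64, 65, 66, 64, 66, 70, 67, 67, 63, 70]
t=19: [59, 57, 66, 64, 65, 63, 58, 64, 66, 64, 64, 66, 64, 65, 66, 60, 59, 65, 64, 63, 64, 63, 57, 61, 61, 65, 57]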